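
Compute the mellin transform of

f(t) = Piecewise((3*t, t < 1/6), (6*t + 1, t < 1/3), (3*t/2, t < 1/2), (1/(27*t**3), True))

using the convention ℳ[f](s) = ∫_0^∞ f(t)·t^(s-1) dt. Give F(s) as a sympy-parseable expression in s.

peel off the common scale on t: t on [0, 1/2); 2*t + 1 on [1/2, 1); t/2 on [1, 3/2); …
the 4 pieces separated at 1/6, 1/3, 1/2 each add one integral
on [0, 1/6) integrate f = 3*t against the kernel
the [1/6, 1/3) slice contributes ∫ (6*t + 1)·t^(s-1) dt
piece [1/3, 1/2): integrate 3*t/2 against the kernel
segment 1/2 to ∞ holds 1/(27*t**3); add its integral

(270*2**s*s**2 - 702*2**s*s - 324*2**s + 49*3**s*s**2 - 275*3**s*s - 162*s**2 + 378*s + 324)/(108*6**s*s*(s**2 - 2*s - 3))
  -1 < Re(s) < 3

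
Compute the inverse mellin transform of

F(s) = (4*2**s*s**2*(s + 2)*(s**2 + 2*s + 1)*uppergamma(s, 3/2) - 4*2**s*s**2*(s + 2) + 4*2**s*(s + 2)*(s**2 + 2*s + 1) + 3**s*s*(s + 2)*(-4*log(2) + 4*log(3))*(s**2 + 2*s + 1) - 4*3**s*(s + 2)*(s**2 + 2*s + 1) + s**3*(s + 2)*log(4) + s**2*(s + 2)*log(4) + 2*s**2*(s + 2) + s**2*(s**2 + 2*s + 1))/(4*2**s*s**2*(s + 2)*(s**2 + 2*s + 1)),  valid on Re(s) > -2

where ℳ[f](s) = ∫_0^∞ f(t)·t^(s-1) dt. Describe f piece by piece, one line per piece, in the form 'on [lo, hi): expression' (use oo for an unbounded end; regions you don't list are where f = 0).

on [0, 1/2): t**2
on [1/2, 1): t*log(t)
on [1, 3/2): log(t)
on [3/2, oo): exp(-t)

split f at 1/2, 1, 3/2: ℳ[f](s) collects 4 kernel integrals
[0, 1/2) adds the kernel integral of t**2
on [1/2, 1): add ∫ t*log(t)·t^(s-1) dt
segment 1 to 3/2 holds log(t); add its integral
segment 3/2 to ∞ holds exp(-t); add its integral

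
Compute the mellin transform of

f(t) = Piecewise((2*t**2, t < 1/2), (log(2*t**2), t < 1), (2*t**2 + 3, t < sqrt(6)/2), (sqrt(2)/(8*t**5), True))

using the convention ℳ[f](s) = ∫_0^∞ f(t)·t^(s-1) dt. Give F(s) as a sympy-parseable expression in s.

remove the power substitution first: 2*t on [0, 1/4); log(2*t) on [1/4, 1); 2*t + 3 on [1, 3/2); …
back out the common scale on t: t on [0, 1/2); log(t) on [1/2, 2); t + 3 on [2, 3); …
split f at 1/2, 1, sqrt(6)/2: ℳ[f](s) collects 4 kernel integrals
segment 0 to 1/2 holds 2*t**2; add its integral
on [1/2, 1) integrate f = log(2*t**2) against the kernel
segment 1 to sqrt(6)/2 holds (2*t**2 + 3); add its integral
segment sqrt(6)/2 to ∞ holds sqrt(2)/(8*t**5); add its integral

(-135*2**s*s**2*(s - 5)/2 + 27*2**s*s*(s/2 + 1)*(s - 5)*log(2) - 81*2**s*s*(s - 5) - 54*2**s*(s/2 + 1)*(s - 5) - sqrt(3)*6**(s/2)*s**2*(s/2 + 1) + 81*6**(s/2)*s**2*(s - 5) + 81*6**(s/2)*s*(s - 5) + 27*s**2*(s - 5)/4 + 27*s*(s/2 + 1)*(s - 5)*log(2) + (s - 5)*(27*s + 54))/(27*2**s*s**2*(s/2 + 1)*(s - 5))
  -2 < Re(s) < 5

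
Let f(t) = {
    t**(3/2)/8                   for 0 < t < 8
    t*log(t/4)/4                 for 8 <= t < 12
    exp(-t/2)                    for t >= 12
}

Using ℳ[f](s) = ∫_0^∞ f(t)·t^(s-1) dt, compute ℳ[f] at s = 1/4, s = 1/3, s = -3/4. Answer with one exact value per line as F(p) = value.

peel off the common scale on t: sqrt(2)*t**(3/2)/4 on [0, 4); t*log(t/2)/2 on [4, 6); exp(-t) on [6, ∞)
undo the common scale on t: t**(3/2) on [0, 2); t*log(t) on [2, 3); exp(-2*t) on [3, ∞)
slice at 8, 12, transform all 3 pieces, and sum them
on [0, 8) integrate f = t**(3/2)/8 against the kernel
on [8, 12) integrate f = t*log(t/4)/4 against the kernel
piece [12, ∞): integrate exp(-t/2) against the kernel

F(1/4) = -48*sqrt(2)*3**(1/4)/25 + 2**(1/4)*uppergamma(1/4, 6) + 32*2**(3/4)/25 + 16*2**(1/4)/7 + log(3**(12*sqrt(2)*3**(1/4)/5)/2**(8*2**(3/4)/5))
F(1/3) = -27*12**(1/3)/16 + 2**(1/3)*uppergamma(1/3, 6) + 9/4 + 24*sqrt(2)/11 + log(3**(9*12**(1/3)/4)/8)
F(-3/4) = -4*sqrt(2)*3**(1/4) + 2**(1/4)*uppergamma(-3/4, 6)/2 + 2*2**(1/4)/3 + log(3**(sqrt(2)*3**(1/4))/2**(2**(3/4))) + 4*2**(3/4)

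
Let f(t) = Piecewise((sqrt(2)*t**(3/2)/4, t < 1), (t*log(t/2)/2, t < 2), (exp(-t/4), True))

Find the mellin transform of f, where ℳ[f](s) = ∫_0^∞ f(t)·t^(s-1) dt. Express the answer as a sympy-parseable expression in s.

(2*2**(2*s)*(2*s + 3)*(s**2 + 2*s + 1)*uppergamma(s, 1/2) - 2*2**s*(2*s + 3) + s*(2*s + 3)*log(2) + 2*s + (2*s + 3)*log(2) + sqrt(2)*(s**2 + 2*s + 1) + 3)/(2*(2*s + 3)*(s**2 + 2*s + 1))
  Re(s) > -3/2

strip the common scale on t: t**(3/2) on [0, 1/2); t*log(t) on [1/2, 1); exp(-t/2) on [1, ∞)
summing 3 kernel integrals split by 1, 2 yields ℳ[f](s)
on [0, 1) integrate f = sqrt(2)*t**(3/2)/4 against the kernel
between 1 and 2 the integrand is t*log(t/2)/2·t^(s-1)
segment [2, ∞) carries exp(-t/4); integrate it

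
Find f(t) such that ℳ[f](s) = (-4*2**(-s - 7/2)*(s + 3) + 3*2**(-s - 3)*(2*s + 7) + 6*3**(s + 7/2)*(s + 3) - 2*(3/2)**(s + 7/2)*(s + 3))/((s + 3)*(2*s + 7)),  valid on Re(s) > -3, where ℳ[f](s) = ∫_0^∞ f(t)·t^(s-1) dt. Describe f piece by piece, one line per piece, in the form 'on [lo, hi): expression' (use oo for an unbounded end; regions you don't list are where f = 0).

on [0, 1/2): 3*t**3
on [1/2, 3/2): 2*t**(7/2)
on [3/2, 3): 3*t**(7/2)

linearity at 1/2, 3/2 turns ℳ[f](s) into 3 summed integrals
the [0, 1/2) slice contributes ∫ 3*t**3·t^(s-1) dt
the [1/2, 3/2) slice contributes ∫ 2*t**(7/2)·t^(s-1) dt
∫ over [3/2, 3) of 3*t**(7/2)·t^(s-1) joins the sum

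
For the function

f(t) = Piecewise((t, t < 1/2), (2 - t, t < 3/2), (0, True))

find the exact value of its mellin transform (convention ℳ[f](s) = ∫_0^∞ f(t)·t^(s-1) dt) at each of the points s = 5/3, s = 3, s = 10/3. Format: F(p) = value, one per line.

F(5/3) = 3*2**(1/3)*(-22 + 51*3**(2/3))/320
F(3) = 179/192
F(10/3) = 3*2**(2/3)*(-16 + 297*3**(1/3))/2080

integrate the 2 segments split at 1/2, then add the results
on [0, 1/2): add ∫ t·t^(s-1) dt
between 1/2 and 3/2 the integrand is (2 - t)·t^(s-1)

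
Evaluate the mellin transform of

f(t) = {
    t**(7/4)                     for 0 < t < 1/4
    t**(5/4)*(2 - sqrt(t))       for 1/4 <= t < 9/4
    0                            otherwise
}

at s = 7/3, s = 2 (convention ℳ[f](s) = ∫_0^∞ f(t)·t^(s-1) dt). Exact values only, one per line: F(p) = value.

F(7/3) = 3*2**(5/6)*(-110 + 146529*3**(1/6))/269696
F(2) = sqrt(2)*(-34 + 15309*sqrt(3))/12480

back out the power substitution: t**(7/2) on [0, 1/2); t**(5/2)*(2 - t) on [1/2, 3/2)
reversing the shared t-power: t**3 on [0, 1/2); t**2*(2 - t) on [1/2, 3/2)
peel off the shared t-power: t on [0, 1/2); 2 - t on [1/2, 3/2)
decompose at 1/4; ℳ[f](s) sums the 2 pieces' integrals
for t in [0, 1/4): the term is ∫ t**(7/4)·t^(s-1)
∫ over [1/4, 9/4) of t**(5/4)*(2 - sqrt(t))·t^(s-1) joins the sum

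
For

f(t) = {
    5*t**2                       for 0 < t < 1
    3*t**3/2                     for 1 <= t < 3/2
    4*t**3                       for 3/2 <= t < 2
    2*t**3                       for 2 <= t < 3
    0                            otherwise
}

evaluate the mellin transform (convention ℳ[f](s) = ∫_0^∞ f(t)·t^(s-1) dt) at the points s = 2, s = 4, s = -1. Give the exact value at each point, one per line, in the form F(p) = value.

along the cuts 1, 3/2, 2, ℳ[f](s) splits into 4 integrals
for t in [0, 1): the term is ∫ 5*t**2·t^(s-1)
on [1, 3/2) integrate f = 3*t**3/2 against the kernel
on [3/2, 2) integrate f = 4*t**3 against the kernel
for t in [2, 3): the term is ∫ 2*t**3·t^(s-1)

F(2) = 34289/320
F(4) = 3526363/5376
F(-1) = 231/16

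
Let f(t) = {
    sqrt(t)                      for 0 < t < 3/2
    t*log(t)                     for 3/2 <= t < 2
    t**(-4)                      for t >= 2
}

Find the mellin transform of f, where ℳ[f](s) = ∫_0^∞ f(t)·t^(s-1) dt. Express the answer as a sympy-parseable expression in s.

breakpoints 3/2, 2: one integral from each of the 3 segments
the [0, 3/2) slice contributes ∫ sqrt(t)·t^(s-1) dt
on [3/2, 2) integrate f = t*log(t) against the kernel
on [2, ∞) integrate f = t**(-4) against the kernel

(-32*2**(2*s)*(s - 4)*(2*s + 1) + 3**s*s*(s - 4)*(2*s + 1)*(-24*log(3) + 24*log(2)) + 3**s*(s - 4)*(2*s + 1)*(-24*log(3) + 24*log(2)) + 24*3**s*(s - 4)*(2*s + 1) + 16*3**s*sqrt(6)*(s - 4)*(s**2 + 2*s + 1) + 32*4**s*s*(s - 4)*(2*s + 1)*log(2) + 32*4**s*(s - 4)*(2*s + 1)*log(2) - 4**s*(2*s + 1)*(s**2 + 2*s + 1))/(16*2**s*(s - 4)*(2*s + 1)*(s**2 + 2*s + 1))
  -1/2 < Re(s) < 4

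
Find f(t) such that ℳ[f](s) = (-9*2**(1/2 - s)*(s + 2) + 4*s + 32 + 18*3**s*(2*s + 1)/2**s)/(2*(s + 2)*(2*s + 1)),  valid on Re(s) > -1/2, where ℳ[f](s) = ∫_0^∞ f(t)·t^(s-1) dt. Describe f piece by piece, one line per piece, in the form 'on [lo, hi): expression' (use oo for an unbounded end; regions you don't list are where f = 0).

breakpoints 1/2, 1: one integral from each of the 3 segments
segment [0, 1/2) carries sqrt(t)/2; integrate it
over [1/2, 1), the kernel integral of 5*sqrt(t) enters the sum
on [1, 3/2) integrate f = 4*t**2 against the kernel

on [0, 1/2): sqrt(t)/2
on [1/2, 1): 5*sqrt(t)
on [1, 3/2): 4*t**2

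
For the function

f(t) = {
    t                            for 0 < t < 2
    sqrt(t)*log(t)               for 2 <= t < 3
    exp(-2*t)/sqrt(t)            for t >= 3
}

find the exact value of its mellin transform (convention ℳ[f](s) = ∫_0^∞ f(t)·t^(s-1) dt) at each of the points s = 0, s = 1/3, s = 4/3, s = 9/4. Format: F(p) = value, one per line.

F(0) = -4*sqrt(3) - 2*sqrt(2)*sqrt(pi)*erfc(sqrt(6)) + 2*sqrt(3)*exp(-6)/3 + sqrt(6)*log(3**(3*sqrt(2))/2**(2*sqrt(3)))/3 + 2 + 4*sqrt(2)
F(1/3) = -36*3**(5/6)/25 + 2**(1/6)*uppergamma(-1/6, 6) + log(3**(6*3**(5/6)/5)/2**(6*2**(5/6)/5)) + 3*2**(1/3)/2 + 36*2**(5/6)/25
F(4/3) = -108*3**(5/6)/121 - 12*2**(5/6)*log(2)/11 + 2**(1/6)*uppergamma(5/6, 6)/2 + 72*2**(5/6)/121 + 12*2**(1/3)/7 + 18*3**(5/6)*log(3)/11
F(9/4) = -144*3**(3/4)/121 - 16*2**(3/4)*log(2)/11 + 2**(1/4)*uppergamma(7/4, 6)/4 + 64*2**(3/4)/121 + 32*2**(1/4)/13 + 36*3**(3/4)*log(3)/11

the shared t-power comes off first: t**2 on [0, 2); t**(3/2)*log(t) on [2, 3); sqrt(t)*exp(-2*t) on [3, ∞)
reversing the shared t-power: t**(3/2) on [0, 2); t*log(t) on [2, 3); exp(-2*t) on [3, ∞)
the 3 pieces separated at 2, 3 each add one integral
the [0, 2) slice contributes ∫ t·t^(s-1) dt
on [2, 3) integrate f = sqrt(t)*log(t) against the kernel
on [3, ∞) integrate f = exp(-2*t)/sqrt(t) against the kernel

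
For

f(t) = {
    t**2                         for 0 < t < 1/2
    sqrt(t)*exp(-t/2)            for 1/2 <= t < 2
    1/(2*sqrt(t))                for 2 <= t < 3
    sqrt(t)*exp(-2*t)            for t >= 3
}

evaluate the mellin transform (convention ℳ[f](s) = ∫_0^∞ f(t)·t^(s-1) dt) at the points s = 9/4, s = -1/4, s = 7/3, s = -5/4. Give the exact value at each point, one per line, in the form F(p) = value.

the shared t-power comes off first: t**(3/2) on [0, 1/2); exp(-t/2) on [1/2, 2); 1/(2*t) on [2, 3); …
linearity at 1/2, 2, 3 turns ℳ[f](s) into 4 summed integrals
over [0, 1/2), the kernel integral of t**2 enters the sum
segment 1/2 to 2 holds sqrt(t)*exp(-t/2); add its integral
the [2, 3) slice contributes ∫ 1/(2*sqrt(t))·t^(s-1) dt
the [3, ∞) slice contributes ∫ sqrt(t)*exp(-2*t)·t^(s-1) dt

F(9/4) = -4*2**(3/4)*uppergamma(11/4, 1) - 537*2**(3/4)/952 + 2**(1/4)*uppergamma(11/4, 6)/8 + 6*3**(3/4)/7 + 4*2**(3/4)*uppergamma(11/4, 1/4)
F(-1/4) = -2**(1/4)*uppergamma(1/4, 1) - 2*3**(1/4)/9 + 2**(3/4)*uppergamma(1/4, 6)/2 + 10*2**(1/4)/21 + 2**(1/4)*uppergamma(1/4, 1/4)
F(7/3) = -4*2**(5/6)*uppergamma(17/6, 1) - 6*2**(5/6)/11 + 3*2**(2/3)/416 + 2**(1/6)*uppergamma(17/6, 6)/8 + 9*3**(5/6)/11 + 4*2**(5/6)*uppergamma(17/6, 1/4)
F(-5/4) = -2**(1/4)*uppergamma(-3/4, 1)/2 - 2*3**(1/4)/63 + 2**(3/4)*uppergamma(-3/4, 6) + 31*2**(1/4)/42 + 2**(1/4)*uppergamma(-3/4, 1/4)/2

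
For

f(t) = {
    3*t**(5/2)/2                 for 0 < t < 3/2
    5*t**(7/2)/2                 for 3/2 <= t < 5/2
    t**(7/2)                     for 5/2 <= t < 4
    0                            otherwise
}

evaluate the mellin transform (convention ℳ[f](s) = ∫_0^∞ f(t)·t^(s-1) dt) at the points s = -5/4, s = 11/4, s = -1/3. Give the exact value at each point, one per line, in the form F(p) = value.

F(-5/4) = -7*2**(3/4)*3**(1/4)/20 + 25*2**(3/4)*5**(1/4)/12 + 64*sqrt(2)/9
F(11/4) = -2673*2**(3/4)*3**(1/4)/2240 + 1875*2**(3/4)*5**(1/4)/64 + 16384*sqrt(2)/25
F(-1/3) = -2187*2**(5/6)*3**(1/6)/3952 + 1125*2**(5/6)*5**(1/6)/304 + 384*2**(1/3)/19

the 3 pieces separated at 3/2, 5/2 each add one integral
between 0 and 3/2 the integrand is 3*t**(5/2)/2·t^(s-1)
over [3/2, 5/2), the kernel integral of 5*t**(7/2)/2 enters the sum
[5/2, 4) adds the kernel integral of t**(7/2)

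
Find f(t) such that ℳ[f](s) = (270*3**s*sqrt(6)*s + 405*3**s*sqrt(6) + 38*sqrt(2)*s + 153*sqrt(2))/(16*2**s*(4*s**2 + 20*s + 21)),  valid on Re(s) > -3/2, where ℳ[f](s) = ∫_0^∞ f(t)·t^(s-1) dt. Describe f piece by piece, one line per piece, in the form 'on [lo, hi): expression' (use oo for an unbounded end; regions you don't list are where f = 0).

on [0, 1/2): 3*t**(3/2)
on [1/2, 3/2): 5*t**(7/2)/2

breakpoints 1/2: one integral from each of the 2 segments
∫ over [0, 1/2) of 3*t**(3/2)·t^(s-1) joins the sum
on [1/2, 3/2): add ∫ 5*t**(7/2)/2·t^(s-1) dt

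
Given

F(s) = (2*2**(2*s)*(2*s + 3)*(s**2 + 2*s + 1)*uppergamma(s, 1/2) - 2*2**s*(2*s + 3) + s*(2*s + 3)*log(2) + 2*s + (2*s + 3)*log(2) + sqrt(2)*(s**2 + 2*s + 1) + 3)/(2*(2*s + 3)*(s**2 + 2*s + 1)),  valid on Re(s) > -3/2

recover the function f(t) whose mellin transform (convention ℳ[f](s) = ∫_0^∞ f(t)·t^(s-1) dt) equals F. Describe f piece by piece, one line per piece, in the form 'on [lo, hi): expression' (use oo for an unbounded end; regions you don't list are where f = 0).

strip the common scale on t: t**(3/2) on [0, 1/2); t*log(t) on [1/2, 1); exp(-t/2) on [1, ∞)
cuts at 1, 2: linearity sums the 3 kernel integrals
on [0, 1) integrate f = sqrt(2)*t**(3/2)/4 against the kernel
∫ t*log(t/2)/2·t^(s-1) over [1, 2)
between 2 and ∞ the integrand is exp(-t/4)·t^(s-1)

on [0, 1): sqrt(2)*t**(3/2)/4
on [1, 2): t*log(t/2)/2
on [2, oo): exp(-t/4)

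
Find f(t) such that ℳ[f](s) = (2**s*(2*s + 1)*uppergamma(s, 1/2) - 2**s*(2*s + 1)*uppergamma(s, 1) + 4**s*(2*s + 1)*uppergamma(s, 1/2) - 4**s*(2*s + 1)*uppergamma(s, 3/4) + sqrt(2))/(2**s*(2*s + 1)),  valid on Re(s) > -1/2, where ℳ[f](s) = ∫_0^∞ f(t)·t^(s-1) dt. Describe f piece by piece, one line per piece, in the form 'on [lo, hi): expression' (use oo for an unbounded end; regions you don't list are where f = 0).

on [0, 1/2): sqrt(t)
on [1/2, 1): exp(-t)
on [1, 3/2): exp(-t/2)

linearity at 1/2, 1 turns ℳ[f](s) into 3 summed integrals
segment [0, 1/2) carries sqrt(t); integrate it
∫ over [1/2, 1) of exp(-t)·t^(s-1) joins the sum
for t in [1, 3/2): the term is ∫ exp(-t/2)·t^(s-1)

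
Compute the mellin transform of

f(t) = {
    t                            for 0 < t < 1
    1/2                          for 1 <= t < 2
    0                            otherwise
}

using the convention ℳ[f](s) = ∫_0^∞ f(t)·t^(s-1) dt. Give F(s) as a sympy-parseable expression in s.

slice at 1, transform all 2 pieces, and sum them
∫ over [0, 1) of t·t^(s-1) joins the sum
over [1, 2), the kernel integral of 1/2 enters the sum

(2**s*(s + 1) + s - 1)/(2*s*(s + 1))
  Re(s) > -1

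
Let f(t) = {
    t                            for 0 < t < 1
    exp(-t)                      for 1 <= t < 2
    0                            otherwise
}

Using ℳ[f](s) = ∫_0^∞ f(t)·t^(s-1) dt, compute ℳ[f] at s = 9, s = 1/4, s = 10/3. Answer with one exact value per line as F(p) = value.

F(9) = -297856*exp(-2) + 1/10 + 109601*exp(-1)
F(1/4) = -uppergamma(1/4, 2) + uppergamma(1/4, 1) + 4/5
F(10/3) = -uppergamma(10/3, 2) + 3/13 + uppergamma(10/3, 1)

cuts at 1: linearity sums the 2 kernel integrals
on [0, 1): add ∫ t·t^(s-1) dt
[1, 2) adds the kernel integral of exp(-t)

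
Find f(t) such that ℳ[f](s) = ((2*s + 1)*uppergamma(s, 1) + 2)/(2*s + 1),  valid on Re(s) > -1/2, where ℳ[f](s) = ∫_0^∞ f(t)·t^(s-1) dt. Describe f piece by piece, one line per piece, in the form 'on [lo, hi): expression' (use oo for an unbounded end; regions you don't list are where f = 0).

on [0, 1): sqrt(t)
on [1, oo): exp(-t)

decompose at 1; ℳ[f](s) sums the 2 pieces' integrals
between 0 and 1 the integrand is sqrt(t)·t^(s-1)
∫ over [1, ∞) of exp(-t)·t^(s-1) joins the sum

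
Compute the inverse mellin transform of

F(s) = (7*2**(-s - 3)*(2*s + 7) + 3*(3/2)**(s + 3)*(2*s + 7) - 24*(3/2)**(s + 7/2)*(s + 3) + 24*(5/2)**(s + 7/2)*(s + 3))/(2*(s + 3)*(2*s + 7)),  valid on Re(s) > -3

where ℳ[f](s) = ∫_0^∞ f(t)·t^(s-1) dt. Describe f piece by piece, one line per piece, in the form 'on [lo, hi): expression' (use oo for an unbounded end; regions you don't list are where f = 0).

summing 3 kernel integrals split by 1/2, 3/2 yields ℳ[f](s)
segment 0 to 1/2 holds 5*t**3; add its integral
∫ 3*t**3/2·t^(s-1) over [1/2, 3/2)
segment 3/2 to 5/2 holds 6*t**(7/2); add its integral

on [0, 1/2): 5*t**3
on [1/2, 3/2): 3*t**3/2
on [3/2, 5/2): 6*t**(7/2)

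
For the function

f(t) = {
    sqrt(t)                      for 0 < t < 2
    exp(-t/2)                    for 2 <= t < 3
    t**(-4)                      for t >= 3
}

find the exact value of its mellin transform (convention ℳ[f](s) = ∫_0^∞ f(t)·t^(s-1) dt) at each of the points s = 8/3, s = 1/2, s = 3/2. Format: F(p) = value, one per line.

integrate the 3 segments split at 2, 3, then add the results
over [0, 2), the kernel integral of sqrt(t) enters the sum
on [2, 3): add ∫ exp(-t/2)·t^(s-1) dt
[3, ∞) adds the kernel integral of t**(-4)

F(8/3) = -4*2**(2/3)*uppergamma(8/3, 3/2) + 3**(2/3)/12 + 48*2**(1/6)/19 + 4*2**(2/3)*uppergamma(8/3, 1)
F(1/2) = -sqrt(2)*sqrt(pi)*erfc(sqrt(6)/2) + 2*sqrt(3)/567 + sqrt(2)*sqrt(pi)*erfc(1) + 2
F(3/2) = -2*sqrt(3)*exp(-3/2) - sqrt(2)*sqrt(pi)*erfc(sqrt(6)/2) + 2*sqrt(3)/135 + sqrt(2)*sqrt(pi)*erfc(1) + 2*sqrt(2)*exp(-1) + 2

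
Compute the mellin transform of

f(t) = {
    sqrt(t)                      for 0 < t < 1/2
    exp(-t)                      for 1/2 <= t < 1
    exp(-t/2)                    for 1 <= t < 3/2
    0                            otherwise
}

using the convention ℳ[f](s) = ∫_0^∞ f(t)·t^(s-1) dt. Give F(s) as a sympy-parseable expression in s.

(2**s*(2*s + 1)*uppergamma(s, 1/2) - 2**s*(2*s + 1)*uppergamma(s, 1) + 4**s*(2*s + 1)*uppergamma(s, 1/2) - 4**s*(2*s + 1)*uppergamma(s, 3/4) + sqrt(2))/(2**s*(2*s + 1))
  Re(s) > -1/2

cuts at 1/2, 1: linearity sums the 3 kernel integrals
segment 0 to 1/2 holds sqrt(t); add its integral
segment [1/2, 1) carries exp(-t); integrate it
∫ exp(-t/2)·t^(s-1) over [1, 3/2)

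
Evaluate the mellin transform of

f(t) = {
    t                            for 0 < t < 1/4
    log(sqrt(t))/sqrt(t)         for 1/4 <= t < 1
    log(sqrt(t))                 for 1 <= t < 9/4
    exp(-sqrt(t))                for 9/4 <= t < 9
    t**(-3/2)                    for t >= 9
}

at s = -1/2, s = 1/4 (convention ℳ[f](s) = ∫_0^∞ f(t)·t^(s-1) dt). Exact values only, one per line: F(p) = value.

remove the power substitution first: t**2 on [0, 1/2); log(t)/t on [1/2, 1); log(t) on [1, 3/2); …
f breaks at 1/4, 1, 9/4, 9 into 5 integrals to sum
[0, 1/4) adds the kernel integral of t
∫ log(sqrt(t))/sqrt(t)·t^(s-1) over [1/4, 1)
over [1, 9/4), the kernel integral of log(sqrt(t)) enters the sum
for t in [9/4, 9): the term is ∫ exp(-sqrt(t))·t^(s-1)
segment 9 to ∞ holds t**(-3/2); add its integral

F(-1/2) = -8*log(2)/3 - 4*log(3)/3 - 2*expint(2, 3)/3 + 4*expint(2, 3/2)/3 + 257/81
F(1/4) = -4*sqrt(6) + log(2**(-4*sqrt(2) - 2*sqrt(6))*3**(2*sqrt(6))) - 2*sqrt(pi)*erfc(sqrt(3)) + 4*sqrt(3)/135 + 2*sqrt(pi)*erfc(sqrt(6)/2) + 81*sqrt(2)/10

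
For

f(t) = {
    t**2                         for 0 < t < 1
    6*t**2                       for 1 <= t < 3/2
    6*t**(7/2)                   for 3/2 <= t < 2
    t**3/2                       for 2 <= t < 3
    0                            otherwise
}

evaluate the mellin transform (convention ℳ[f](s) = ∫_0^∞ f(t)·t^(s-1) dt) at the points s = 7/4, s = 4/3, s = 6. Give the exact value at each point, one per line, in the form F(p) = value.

F(7/4) = -243*2**(3/4)*3**(1/4)/56 - 32*2**(3/4)/19 - 4/3 + 27*2**(1/4)*3**(3/4)/10 + 162*3**(3/4)/19 + 256*2**(1/4)/7
F(4/3) = -729*2**(1/6)*3**(5/6)/232 - 24*2**(1/3)/13 - 3/2 + 243*2**(2/3)*3**(1/3)/80 + 243*3**(1/3)/26 + 576*2**(5/6)/29
F(6) = -59049*sqrt(6)/4864 + 6144*sqrt(2)/19 + 9986939/9216

treat the 4 regions marked off by 1, 3/2, 2 separately and sum
∫ over [0, 1) of t**2·t^(s-1) joins the sum
over [1, 3/2), the kernel integral of 6*t**2 enters the sum
the [3/2, 2) slice contributes ∫ 6*t**(7/2)·t^(s-1) dt
piece [2, 3): integrate t**3/2 against the kernel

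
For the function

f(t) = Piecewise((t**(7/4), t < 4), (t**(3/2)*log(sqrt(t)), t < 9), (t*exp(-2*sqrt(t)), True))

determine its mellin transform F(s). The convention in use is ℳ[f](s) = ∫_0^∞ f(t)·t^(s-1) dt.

strip the shared t-power: t**(3/4) on [0, 4); sqrt(t)*log(sqrt(t)) on [4, 9); exp(-2*sqrt(t)) on [9, ∞)
remove the power substitution first: t**(3/2) on [0, 2); t*log(t) on [2, 3); exp(-2*t) on [3, ∞)
along the cuts 4, 9, ℳ[f](s) splits into 3 integrals
∫ over [0, 4) of t**(7/4)·t^(s-1) joins the sum
segment [4, 9) carries t**(3/2)*log(sqrt(t)); integrate it
on [9, ∞): add ∫ t*exp(-2*sqrt(t))·t^(s-1) dt

2*6**(-2*s - 2)*(-4*12**(2*s + 2)*(s + 1)*(4*s + 7)*log(2) - 2*12**(2*s + 2)*(4*s + 7)*log(2) + 2*12**(2*s + 2)*(4*s + 7) + 4*12**(2*s + 2)*sqrt(2)*(4*s + 4*(s + 1)**2 + 5) + 6*18**(2*s + 2)*(s + 1)*(4*s + 7)*log(3) - 3*18**(2*s + 2)*(4*s + 7) + 3*18**(2*s + 2)*(4*s + 7)*log(3) + 3**(2*s + 2)*(4*s + 7)*(4*s + 4*(s + 1)**2 + 5)*uppergamma(2*s + 2, 6))/((4*s + 7)*(4*s + 4*(s + 1)**2 + 5))
  Re(s) > -7/4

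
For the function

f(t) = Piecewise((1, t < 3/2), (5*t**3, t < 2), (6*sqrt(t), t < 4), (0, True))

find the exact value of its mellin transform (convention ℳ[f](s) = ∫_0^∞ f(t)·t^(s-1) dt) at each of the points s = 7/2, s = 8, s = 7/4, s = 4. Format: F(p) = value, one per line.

slice at 3/2, 2, transform all 3 pieces, and sum them
over [0, 3/2), the kernel integral of 1 enters the sum
on [3/2, 2) integrate f = 5*t**3 against the kernel
∫ 6*sqrt(t)·t^(s-1) over [2, 4)

F(7/2) = -22707*sqrt(6)/5824 + 640*sqrt(2)/13 + 360
F(8) = 8944041361/95744 - 3072*sqrt(2)/17
F(7/4) = -32*2**(1/4)/3 - 2379*2**(1/4)*3**(3/4)/1064 + 320*2**(3/4)/19 + 128*sqrt(2)/3
F(4) = 2051365/2688 - 64*sqrt(2)/3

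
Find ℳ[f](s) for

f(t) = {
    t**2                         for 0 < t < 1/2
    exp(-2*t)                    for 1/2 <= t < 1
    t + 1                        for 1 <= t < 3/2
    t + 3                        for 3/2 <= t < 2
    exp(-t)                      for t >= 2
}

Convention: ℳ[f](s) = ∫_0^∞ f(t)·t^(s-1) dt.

(20*2**(2*s)*s*(s + 2) + 12*2**(2*s)*(s + 2) + 4*2**s*s*(s + 1)*(s + 2)*uppergamma(s, 2) - 8*2**s*s*(s + 2) - 4*2**s*(s + 2) - 8*3**s*s*(s + 2) - 8*3**s*(s + 2) + 4*s*(s + 1)*(s + 2)*uppergamma(s, 1) - 4*s*(s + 1)*(s + 2)*uppergamma(s, 2) + s*(s + 1))/(4*2**s*s*(s + 1)*(s + 2))
  Re(s) > -2

treat the 5 regions marked off by 1/2, 1, 3/2, 2 separately and sum
piece [0, 1/2): integrate t**2 against the kernel
the [1/2, 1) slice contributes ∫ exp(-2*t)·t^(s-1) dt
on [1, 3/2): add ∫ (t + 1)·t^(s-1) dt
on [3/2, 2) integrate f = (t + 3) against the kernel
on [2, ∞) integrate f = exp(-t) against the kernel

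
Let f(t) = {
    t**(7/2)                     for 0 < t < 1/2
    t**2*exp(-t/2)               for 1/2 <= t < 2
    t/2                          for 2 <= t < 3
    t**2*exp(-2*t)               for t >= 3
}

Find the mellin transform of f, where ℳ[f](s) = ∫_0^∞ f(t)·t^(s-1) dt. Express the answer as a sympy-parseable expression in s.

(4*24**s*(s + 1)*(2*s + 7)*uppergamma(s + 2, 1/4) - 4*24**s*(s + 1)*(2*s + 7)*uppergamma(s + 2, 1) - 24**s*(2*s + 7) + 3*6**(2*s)*(2*s + 7)/2 + 6**s*(s + 1)*(2*s + 7)*uppergamma(s + 2, 6)/4 + sqrt(2)*6**s*(s + 1)/8)/(12**s*(s + 1)*(2*s + 7))
  Re(s) > -7/2

peel off the shared t-power: t**(3/2) on [0, 1/2); exp(-t/2) on [1/2, 2); 1/(2*t) on [2, 3); …
decompose at 1/2, 2, 3; ℳ[f](s) sums the 4 pieces' integrals
on [0, 1/2): add ∫ t**(7/2)·t^(s-1) dt
segment 1/2 to 2 holds t**2*exp(-t/2); add its integral
the [2, 3) slice contributes ∫ t/2·t^(s-1) dt
[3, ∞) adds the kernel integral of t**2*exp(-2*t)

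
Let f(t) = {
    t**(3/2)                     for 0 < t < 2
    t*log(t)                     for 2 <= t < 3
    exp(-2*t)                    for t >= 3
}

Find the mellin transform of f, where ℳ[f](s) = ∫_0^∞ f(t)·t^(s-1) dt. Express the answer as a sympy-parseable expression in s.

along the cuts 2, 3, ℳ[f](s) splits into 3 integrals
between 0 and 2 the integrand is t**(3/2)·t^(s-1)
between 2 and 3 the integrand is t*log(t)·t^(s-1)
the [3, ∞) slice contributes ∫ exp(-2*t)·t^(s-1) dt

(-12**s*s*(2*s + 3)*log(4) - 12**s*(2*s + 3)*log(4) + 12**s*(4*s + 6) + 12**s*sqrt(2)*(4*s**2 + 8*s + 4) + 3*18**s*s*(2*s + 3)*log(3) + 18**s*(-6*s - 9) + 3*18**s*(2*s + 3)*log(3) + 3**s*(2*s + 3)*(s**2 + 2*s + 1)*uppergamma(s, 6))/(6**s*(2*s + 3)*(s**2 + 2*s + 1))
  Re(s) > -3/2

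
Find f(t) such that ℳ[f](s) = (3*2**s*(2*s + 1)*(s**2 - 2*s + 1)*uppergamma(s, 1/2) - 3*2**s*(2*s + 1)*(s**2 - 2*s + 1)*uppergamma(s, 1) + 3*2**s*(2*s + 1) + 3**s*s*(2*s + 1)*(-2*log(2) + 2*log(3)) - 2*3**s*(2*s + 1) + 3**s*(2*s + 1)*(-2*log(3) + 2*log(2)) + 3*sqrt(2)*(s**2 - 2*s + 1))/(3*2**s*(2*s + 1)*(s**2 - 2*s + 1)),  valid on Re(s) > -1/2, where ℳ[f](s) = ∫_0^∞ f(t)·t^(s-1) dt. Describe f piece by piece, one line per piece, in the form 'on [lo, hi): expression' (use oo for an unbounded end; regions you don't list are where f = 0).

on [0, 1/2): sqrt(t)
on [1/2, 1): exp(-t)
on [1, 3/2): log(t)/t

cuts at 1/2, 1: linearity sums the 3 kernel integrals
between 0 and 1/2 the integrand is sqrt(t)·t^(s-1)
segment [1/2, 1) carries exp(-t); integrate it
over [1, 3/2), the kernel integral of log(t)/t enters the sum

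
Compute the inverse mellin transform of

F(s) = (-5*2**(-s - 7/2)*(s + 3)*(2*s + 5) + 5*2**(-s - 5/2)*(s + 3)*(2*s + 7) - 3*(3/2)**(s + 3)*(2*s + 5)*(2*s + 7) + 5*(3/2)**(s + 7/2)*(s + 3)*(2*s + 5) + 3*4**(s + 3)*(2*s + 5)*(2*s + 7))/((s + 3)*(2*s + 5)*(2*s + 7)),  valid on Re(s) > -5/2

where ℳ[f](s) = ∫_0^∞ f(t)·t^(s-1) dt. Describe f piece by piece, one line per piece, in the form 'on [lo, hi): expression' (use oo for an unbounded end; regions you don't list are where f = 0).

on [0, 1/2): 5*t**(5/2)/2
on [1/2, 3/2): 5*t**(7/2)/2
on [3/2, 4): 3*t**3

decompose at 1/2, 3/2; ℳ[f](s) sums the 3 pieces' integrals
[0, 1/2) adds the kernel integral of 5*t**(5/2)/2
∫ 5*t**(7/2)/2·t^(s-1) over [1/2, 3/2)
over [3/2, 4), the kernel integral of 3*t**3 enters the sum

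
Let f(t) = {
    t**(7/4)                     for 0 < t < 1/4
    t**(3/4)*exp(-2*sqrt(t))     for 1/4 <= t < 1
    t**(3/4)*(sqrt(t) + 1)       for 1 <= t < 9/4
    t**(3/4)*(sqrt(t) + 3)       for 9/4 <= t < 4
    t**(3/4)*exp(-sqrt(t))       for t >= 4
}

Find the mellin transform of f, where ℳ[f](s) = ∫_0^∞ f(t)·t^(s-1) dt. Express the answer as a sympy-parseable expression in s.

peel off the power substitution: t**(7/2) on [0, 1/2); t**(3/2)*exp(-2*t) on [1/2, 1); t**(3/2)*(t + 1) on [1, 3/2); …
strip the shared t-power: t**(5/2) on [0, 1/2); sqrt(t)*exp(-2*t) on [1/2, 1); sqrt(t)*(t + 1) on [1, 3/2); …
invert the shared t-power to get t**2 on [0, 1/2); exp(-2*t) on [1/2, 1); t + 1 on [1, 3/2); …
split f at 1/4, 1, 9/4, 4: ℳ[f](s) collects 5 kernel integrals
∫ over [0, 1/4) of t**(7/4)·t^(s-1) joins the sum
between 1/4 and 1 the integrand is t**(3/4)*exp(-2*sqrt(t))·t^(s-1)
on [1, 9/4) integrate f = t**(3/4)*(sqrt(t) + 1) against the kernel
the [9/4, 4) slice contributes ∫ t**(3/4)*(sqrt(t) + 3)·t^(s-1) dt
piece [4, ∞): integrate t**(3/4)*exp(-sqrt(t)) against the kernel

2**(-2*s - 3/2)*(2**(2*s + 5/2)*(4*s + 3)*(4*s + 5)*(4*s + 7)*uppergamma(2*s + 3/2, 2) + 2**(2*s + 9/2)*(-4*s - 7) - 2**(2*s + 9/2)*(4*s + 3)*(4*s + 7) + 5*2**(4*s + 5)*(4*s + 3)*(4*s + 7) + 2**(4*s + 6)*(12*s + 21) + 3**(2*s + 3/2)*(-64*s - 112) - 8*3**(2*s + 3/2)*(4*s + 3)*(4*s + 7) + 2*(4*s + 3)*(4*s + 5)*(4*s + 7)*uppergamma(2*s + 3/2, 1) - 2*(4*s + 3)*(4*s + 5)*(4*s + 7)*uppergamma(2*s + 3/2, 2) + (4*s + 3)*(4*s + 5))/((4*s + 3)*(4*s + 5)*(4*s + 7))
  Re(s) > -7/4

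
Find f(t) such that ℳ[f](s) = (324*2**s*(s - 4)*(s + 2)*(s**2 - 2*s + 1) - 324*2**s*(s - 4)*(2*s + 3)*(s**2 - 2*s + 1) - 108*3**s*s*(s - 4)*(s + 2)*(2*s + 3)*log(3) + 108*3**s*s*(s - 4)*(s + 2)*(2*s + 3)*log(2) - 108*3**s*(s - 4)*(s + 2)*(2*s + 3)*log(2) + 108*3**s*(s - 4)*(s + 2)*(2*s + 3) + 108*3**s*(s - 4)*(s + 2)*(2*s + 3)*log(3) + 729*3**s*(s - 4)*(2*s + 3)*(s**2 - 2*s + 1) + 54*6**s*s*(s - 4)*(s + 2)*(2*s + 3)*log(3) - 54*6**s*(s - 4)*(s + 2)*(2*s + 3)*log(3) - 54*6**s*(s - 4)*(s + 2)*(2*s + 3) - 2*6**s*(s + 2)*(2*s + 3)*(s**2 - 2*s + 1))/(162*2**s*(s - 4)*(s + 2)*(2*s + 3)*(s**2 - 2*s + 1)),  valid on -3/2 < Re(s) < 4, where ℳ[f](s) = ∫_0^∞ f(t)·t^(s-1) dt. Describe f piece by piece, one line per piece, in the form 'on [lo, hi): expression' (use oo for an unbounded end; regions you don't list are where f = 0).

on [0, 1): t**(3/2)
on [1, 3/2): 2*t**2
on [3/2, 3): log(t)/t
on [3, oo): t**(-4)

integrate the 4 segments split at 1, 3/2, 3, then add the results
segment [0, 1) carries t**(3/2); integrate it
on [1, 3/2) integrate f = 2*t**2 against the kernel
[3/2, 3) adds the kernel integral of log(t)/t
on [3, ∞) integrate f = t**(-4) against the kernel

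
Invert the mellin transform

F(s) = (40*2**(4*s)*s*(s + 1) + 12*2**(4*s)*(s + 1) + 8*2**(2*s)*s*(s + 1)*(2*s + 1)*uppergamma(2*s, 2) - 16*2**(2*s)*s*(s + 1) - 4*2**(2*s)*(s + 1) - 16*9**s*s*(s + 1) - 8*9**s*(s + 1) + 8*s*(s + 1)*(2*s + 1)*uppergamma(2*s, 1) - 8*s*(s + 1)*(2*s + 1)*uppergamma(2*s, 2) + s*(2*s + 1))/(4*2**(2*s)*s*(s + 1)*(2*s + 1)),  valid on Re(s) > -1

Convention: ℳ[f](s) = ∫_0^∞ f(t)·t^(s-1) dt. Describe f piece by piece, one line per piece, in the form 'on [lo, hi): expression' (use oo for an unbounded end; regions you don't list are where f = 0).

strip the power substitution: t**2 on [0, 1/2); exp(-2*t) on [1/2, 1); t + 1 on [1, 3/2); …
decompose at 1/4, 1, 9/4, 4; ℳ[f](s) sums the 5 pieces' integrals
segment 0 to 1/4 holds t; add its integral
[1/4, 1) adds the kernel integral of exp(-2*sqrt(t))
segment 1 to 9/4 holds (sqrt(t) + 1); add its integral
the [9/4, 4) slice contributes ∫ (sqrt(t) + 3)·t^(s-1) dt
the [4, ∞) slice contributes ∫ exp(-sqrt(t))·t^(s-1) dt

on [0, 1/4): t
on [1/4, 1): exp(-2*sqrt(t))
on [1, 9/4): sqrt(t) + 1
on [9/4, 4): sqrt(t) + 3
on [4, oo): exp(-sqrt(t))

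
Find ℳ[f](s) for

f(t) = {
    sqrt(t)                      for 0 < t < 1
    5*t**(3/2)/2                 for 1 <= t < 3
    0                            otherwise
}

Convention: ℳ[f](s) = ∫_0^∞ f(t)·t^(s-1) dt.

split f at 1: ℳ[f](s) collects 2 kernel integrals
the [0, 1) slice contributes ∫ sqrt(t)·t^(s-1) dt
on [1, 3) integrate f = 5*t**(3/2)/2 against the kernel

(3**(s + 3/2)*(10*s + 5) - 6*s + 1)/((2*s + 1)*(2*s + 3))
  Re(s) > -1/2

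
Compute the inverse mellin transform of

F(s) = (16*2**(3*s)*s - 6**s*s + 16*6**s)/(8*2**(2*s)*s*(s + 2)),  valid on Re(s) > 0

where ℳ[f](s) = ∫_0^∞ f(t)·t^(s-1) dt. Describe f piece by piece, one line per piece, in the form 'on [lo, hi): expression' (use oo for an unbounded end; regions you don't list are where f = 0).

treat the 2 regions marked off by 3/2 separately and sum
segment [0, 3/2) carries 1; integrate it
∫ over [3/2, 2) of t**2/2·t^(s-1) joins the sum

on [0, 3/2): 1
on [3/2, 2): t**2/2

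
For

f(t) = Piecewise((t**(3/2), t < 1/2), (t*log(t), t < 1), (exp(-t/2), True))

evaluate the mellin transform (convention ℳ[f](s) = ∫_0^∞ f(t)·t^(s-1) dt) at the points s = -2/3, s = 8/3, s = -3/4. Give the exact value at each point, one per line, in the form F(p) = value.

integrate the 3 segments split at 1/2, 1, then add the results
[0, 1/2) adds the kernel integral of t**(3/2)
[1/2, 1) adds the kernel integral of t*log(t)
for t in [1, ∞): the term is ∫ exp(-t/2)·t^(s-1)

F(-2/3) = 2**(2/3)*(-90*2**(1/3) + 5*2**(2/3)*uppergamma(-2/3, 1/2) + 6*sqrt(2) + 30*log(2) + 90)/20
F(8/3) = 2**(1/3)*(-1800*2**(2/3) + 225 + 363*sqrt(2) + 825*log(2) + 193600*2**(1/3)*uppergamma(8/3, 1/2))/48400
F(-3/4) = 2**(3/4)*(-96*2**(1/4) + 3*sqrt(2)*uppergamma(-3/4, 1/2) + 4*sqrt(2) + 24*log(2) + 96)/12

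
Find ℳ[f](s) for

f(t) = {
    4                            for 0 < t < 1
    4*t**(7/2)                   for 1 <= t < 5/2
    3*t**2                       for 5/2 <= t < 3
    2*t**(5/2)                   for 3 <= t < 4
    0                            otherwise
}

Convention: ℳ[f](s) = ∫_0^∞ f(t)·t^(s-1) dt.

(3*3**(s + 2)*s*(2*s + 5)*(2*s + 7) - 4*3**(s + 5/2)*s*(s + 2)*(2*s + 7) + 4*4**(s + 5/2)*s*(s + 2)*(2*s + 7) - 3*(5/2)**(s + 2)*s*(2*s + 5)*(2*s + 7) + 8*(5/2)**(s + 7/2)*s*(s + 2)*(2*s + 5) - 8*s*(s + 2)*(2*s + 5) + 4*(s + 2)*(2*s + 5)*(2*s + 7))/(s*(s + 2)*(2*s + 5)*(2*s + 7))
  Re(s) > 0

treat the 4 regions marked off by 1, 5/2, 3 separately and sum
the [0, 1) slice contributes ∫ 4·t^(s-1) dt
segment [1, 5/2) carries 4*t**(7/2); integrate it
the [5/2, 3) slice contributes ∫ 3*t**2·t^(s-1) dt
between 3 and 4 the integrand is 2*t**(5/2)·t^(s-1)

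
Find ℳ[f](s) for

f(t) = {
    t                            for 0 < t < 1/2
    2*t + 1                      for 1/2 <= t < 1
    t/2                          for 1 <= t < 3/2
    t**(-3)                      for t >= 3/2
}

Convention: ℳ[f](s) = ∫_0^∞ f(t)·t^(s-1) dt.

(270*2**s*s**2 - 702*2**s*s - 324*2**s + 49*3**s*s**2 - 275*3**s*s - 162*s**2 + 378*s + 324)/(108*2**s*s*(s**2 - 2*s - 3))
  -1 < Re(s) < 3

treat the 4 regions marked off by 1/2, 1, 3/2 separately and sum
over [0, 1/2), the kernel integral of t enters the sum
piece [1/2, 1): integrate (2*t + 1) against the kernel
[1, 3/2) adds the kernel integral of t/2
for t in [3/2, ∞): the term is ∫ t**(-3)·t^(s-1)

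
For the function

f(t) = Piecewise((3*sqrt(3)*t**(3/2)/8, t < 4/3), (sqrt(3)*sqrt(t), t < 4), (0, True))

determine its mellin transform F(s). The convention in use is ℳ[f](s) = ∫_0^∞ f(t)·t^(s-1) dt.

(4/3)**s*(2*3**(s + 1/2)*(4*s + 6) - 4*s - 10)/((2*s + 1)*(2*s + 3))
  Re(s) > -3/2

remove the common scale on t first: sqrt(2)*t**(3/2)/4 on [0, 2); sqrt(2)*sqrt(t) on [2, 6)
undo the common scale on t: t**(3/2) on [0, 1); 2*sqrt(t) on [1, 3)
f breaks at 4/3 into 2 integrals to sum
∫ over [0, 4/3) of 3*sqrt(3)*t**(3/2)/8·t^(s-1) joins the sum
the [4/3, 4) slice contributes ∫ sqrt(3)*sqrt(t)·t^(s-1) dt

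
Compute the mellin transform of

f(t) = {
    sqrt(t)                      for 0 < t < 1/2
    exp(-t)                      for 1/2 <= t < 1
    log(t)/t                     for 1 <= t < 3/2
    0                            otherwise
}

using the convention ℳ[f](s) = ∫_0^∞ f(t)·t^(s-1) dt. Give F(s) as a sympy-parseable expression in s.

(3*2**s*(2*s + 1)*(s**2 - 2*s + 1)*uppergamma(s, 1/2) - 3*2**s*(2*s + 1)*(s**2 - 2*s + 1)*uppergamma(s, 1) + 3*2**s*(2*s + 1) + 3**s*s*(2*s + 1)*(-2*log(2) + 2*log(3)) - 2*3**s*(2*s + 1) + 3**s*(2*s + 1)*(-2*log(3) + 2*log(2)) + 3*sqrt(2)*(s**2 - 2*s + 1))/(3*2**s*(2*s + 1)*(s**2 - 2*s + 1))
  Re(s) > -1/2

linearity at 1/2, 1 turns ℳ[f](s) into 3 summed integrals
∫ sqrt(t)·t^(s-1) over [0, 1/2)
on [1/2, 1): add ∫ exp(-t)·t^(s-1) dt
piece [1, 3/2): integrate log(t)/t against the kernel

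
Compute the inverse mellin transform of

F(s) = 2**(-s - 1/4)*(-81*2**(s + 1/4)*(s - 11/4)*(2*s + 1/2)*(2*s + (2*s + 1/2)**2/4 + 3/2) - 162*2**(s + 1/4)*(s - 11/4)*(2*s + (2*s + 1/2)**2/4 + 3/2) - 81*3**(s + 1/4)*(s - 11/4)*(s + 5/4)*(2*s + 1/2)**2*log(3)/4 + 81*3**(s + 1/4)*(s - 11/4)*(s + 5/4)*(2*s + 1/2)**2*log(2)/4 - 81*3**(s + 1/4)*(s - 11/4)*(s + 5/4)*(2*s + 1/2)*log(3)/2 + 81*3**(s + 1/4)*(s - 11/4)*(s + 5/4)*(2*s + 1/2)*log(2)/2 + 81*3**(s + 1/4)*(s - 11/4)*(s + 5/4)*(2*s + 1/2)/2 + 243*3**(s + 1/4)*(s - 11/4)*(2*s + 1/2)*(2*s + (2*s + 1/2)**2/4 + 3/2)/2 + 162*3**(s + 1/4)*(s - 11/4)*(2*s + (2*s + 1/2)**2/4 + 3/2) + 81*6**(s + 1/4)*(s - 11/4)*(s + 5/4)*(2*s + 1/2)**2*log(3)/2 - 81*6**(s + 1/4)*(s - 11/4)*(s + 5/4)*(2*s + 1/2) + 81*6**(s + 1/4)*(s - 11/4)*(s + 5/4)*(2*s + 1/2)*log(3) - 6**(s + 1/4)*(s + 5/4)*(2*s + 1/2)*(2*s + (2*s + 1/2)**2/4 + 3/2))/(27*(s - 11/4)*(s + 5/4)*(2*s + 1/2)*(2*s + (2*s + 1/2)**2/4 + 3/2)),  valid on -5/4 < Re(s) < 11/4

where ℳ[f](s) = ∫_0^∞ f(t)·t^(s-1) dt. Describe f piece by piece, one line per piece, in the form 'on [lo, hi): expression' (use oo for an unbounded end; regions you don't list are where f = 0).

on [0, 1): t**(5/4)
on [1, 3/2): t**(1/4)*(t + 3)
on [3/2, 3): t**(5/4)*log(t)
on [3, oo): t**(-11/4)

back out the power substitution: t**(5/2) on [0, 1); sqrt(t)*(t**2 + 3) on [1, sqrt(6)/2); t**(5/2)*log(t**2) on [sqrt(6)/2, sqrt(3)); …
the shared t-power comes off first: t**2 on [0, 1); t**2 + 3 on [1, sqrt(6)/2); t**2*log(t**2) on [sqrt(6)/2, sqrt(3)); …
the power substitution comes off first: t on [0, 1); t + 3 on [1, 3/2); t*log(t) on [3/2, 3); …
along the cuts 1, 3/2, 3, ℳ[f](s) splits into 4 integrals
segment [0, 1) carries t**(5/4); integrate it
∫ t**(1/4)*(t + 3)·t^(s-1) over [1, 3/2)
on [3/2, 3): add ∫ t**(5/4)*log(t)·t^(s-1) dt
over [3, ∞), the kernel integral of t**(-11/4) enters the sum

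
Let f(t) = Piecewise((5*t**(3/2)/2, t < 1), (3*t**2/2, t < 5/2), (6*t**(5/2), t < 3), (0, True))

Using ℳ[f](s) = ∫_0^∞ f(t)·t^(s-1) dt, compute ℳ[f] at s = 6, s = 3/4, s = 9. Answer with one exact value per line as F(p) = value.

f breaks at 1, 5/2 into 3 integrals to sum
over [0, 1), the kernel integral of 5*t**(3/2)/2 enters the sum
∫ 3*t**2/2·t^(s-1) over [1, 5/2)
piece [5/2, 3): integrate 6*t**(5/2) against the kernel

F(6) = -1171875*sqrt(10)/2176 + 3517417/12288 + 78732*sqrt(3)/17
F(3/4) = -375*2**(3/4)*5**(1/4)/26 + 56/99 + 75*2**(1/4)*5**(3/4)/44 + 648*3**(1/4)/13
F(9) = -146484375*sqrt(10)/23552 + 3076268131/946176 + 2125764*sqrt(3)/23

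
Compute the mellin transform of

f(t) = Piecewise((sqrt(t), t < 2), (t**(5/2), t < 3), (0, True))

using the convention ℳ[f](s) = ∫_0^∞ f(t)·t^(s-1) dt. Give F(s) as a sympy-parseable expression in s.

the 2 pieces separated at 2 each add one integral
over [0, 2), the kernel integral of sqrt(t) enters the sum
∫ t**(5/2)·t^(s-1) over [2, 3)

2*(2**(s + 1/2)*(2*s + 5) - 2**(s + 5/2)*(2*s + 1) + 3**(s + 5/2)*(2*s + 1))/((2*s + 1)*(2*s + 5))
  Re(s) > -1/2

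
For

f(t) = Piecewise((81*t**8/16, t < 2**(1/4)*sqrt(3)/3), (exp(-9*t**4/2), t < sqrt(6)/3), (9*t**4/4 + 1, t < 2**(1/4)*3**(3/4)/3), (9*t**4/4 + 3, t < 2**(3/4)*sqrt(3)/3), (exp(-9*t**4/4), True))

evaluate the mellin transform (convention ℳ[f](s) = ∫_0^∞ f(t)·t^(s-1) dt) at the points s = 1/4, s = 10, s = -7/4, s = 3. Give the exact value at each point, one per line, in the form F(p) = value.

F(1/4) = 2**(1/16)*3**(7/8)*(-17952*3**(1/16) - 9504*2**(1/16) - 561*uppergamma(1/16, 2) + 561*2**(1/16)*uppergamma(1/16, 2) + 68 + 561*uppergamma(1/16, 1) + 27984*2**(1/8))/6732
F(10) = sqrt(2)*(3150*E + 630*sqrt(2)*(-7 + 6*sqrt(pi)*exp(2)*erfc(sqrt(2)) + 28*sqrt(2)) + (-9072*sqrt(3) - 3456*sqrt(2) - 945*sqrt(pi)*erfc(sqrt(2)) + 945*sqrt(pi)*erfc(1) + 71494)*exp(2))*exp(-2)/306180
F(-7/4) = 2**(9/16)*3**(7/8)*(-5200*2**(1/8) - 3150*uppergamma(-7/16, 2) + 1575*2**(9/16)*uppergamma(-7/16, 2) + 504 + 3150*uppergamma(-7/16, 1) + 800*2**(9/16) + 4800*3**(9/16))/25200
F(3) = 2**(3/4)*sqrt(3)*(-616*3**(3/4) - 440*2**(3/4) - 231*uppergamma(3/4, 2) + 21 + 231*2**(3/4)*uppergamma(3/4, 2) + 231*uppergamma(3/4, 1) + 2376*sqrt(2))/8316

remove the power substitution first: 81*t**4/16 on [0, sqrt(2)/3); exp(-9*t**2/2) on [sqrt(2)/3, 2/3); 9*t**2/4 + 1 on [2/3, sqrt(6)/3); …
remove the common scale on t first: t**4 on [0, sqrt(2)/2); exp(-2*t**2) on [sqrt(2)/2, 1); t**2 + 1 on [1, sqrt(6)/2); …
invert the power substitution to get t**2 on [0, 1/2); exp(-2*t) on [1/2, 1); t + 1 on [1, 3/2); …
linearity at 2**(1/4)*sqrt(3)/3, sqrt(6)/3, 2**(1/4)*3**(3/4)/3, 2**(3/4)*sqrt(3)/3 turns ℳ[f](s) into 5 summed integrals
the [0, 2**(1/4)*sqrt(3)/3) slice contributes ∫ 81*t**8/16·t^(s-1) dt
segment [2**(1/4)*sqrt(3)/3, sqrt(6)/3) carries exp(-9*t**4/2); integrate it
on [sqrt(6)/3, 2**(1/4)*3**(3/4)/3): add ∫ (9*t**4/4 + 1)·t^(s-1) dt
∫ (9*t**4/4 + 3)·t^(s-1) over [2**(1/4)*3**(3/4)/3, 2**(3/4)*sqrt(3)/3)
the [2**(3/4)*sqrt(3)/3, ∞) slice contributes ∫ exp(-9*t**4/4)·t^(s-1) dt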